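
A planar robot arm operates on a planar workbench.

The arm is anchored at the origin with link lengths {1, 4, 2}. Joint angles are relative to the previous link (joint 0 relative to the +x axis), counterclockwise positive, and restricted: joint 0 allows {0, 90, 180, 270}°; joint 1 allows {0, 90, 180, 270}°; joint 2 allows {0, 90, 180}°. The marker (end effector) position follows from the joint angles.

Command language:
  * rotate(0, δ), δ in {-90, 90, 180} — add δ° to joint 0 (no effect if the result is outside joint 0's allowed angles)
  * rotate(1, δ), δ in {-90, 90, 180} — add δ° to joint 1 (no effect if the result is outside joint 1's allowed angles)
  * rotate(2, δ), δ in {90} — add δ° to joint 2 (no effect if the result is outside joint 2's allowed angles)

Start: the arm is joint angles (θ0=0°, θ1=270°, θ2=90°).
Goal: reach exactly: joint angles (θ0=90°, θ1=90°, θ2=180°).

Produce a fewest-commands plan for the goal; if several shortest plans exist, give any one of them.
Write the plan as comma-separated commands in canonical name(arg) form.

t0: joint angles (θ0=0°, θ1=270°, θ2=90°)
[1] after rotate(2, 90): joint angles (θ0=0°, θ1=270°, θ2=180°)
[2] after rotate(1, 180): joint angles (θ0=0°, θ1=90°, θ2=180°)
[3] after rotate(0, 90): joint angles (θ0=90°, θ1=90°, θ2=180°)
minimal: 3 command(s), checked below 3.

rotate(2, 90), rotate(1, 180), rotate(0, 90)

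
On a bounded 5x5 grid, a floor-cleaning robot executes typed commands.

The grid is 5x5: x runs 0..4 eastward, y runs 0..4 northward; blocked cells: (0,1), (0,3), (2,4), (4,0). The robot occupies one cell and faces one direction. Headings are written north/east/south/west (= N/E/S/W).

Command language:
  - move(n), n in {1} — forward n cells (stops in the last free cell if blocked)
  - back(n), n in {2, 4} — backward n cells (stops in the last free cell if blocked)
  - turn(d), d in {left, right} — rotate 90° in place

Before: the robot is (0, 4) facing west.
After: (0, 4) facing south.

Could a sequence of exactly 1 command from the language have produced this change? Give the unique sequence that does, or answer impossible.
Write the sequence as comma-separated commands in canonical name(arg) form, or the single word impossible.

key: parked at (0,4) the whole time — nothing moves the robot
initial: (0, 4) facing west
[1] after turn(left): (0, 4) facing south
uniquely the one of 5 1-step routes that fits.

turn(left)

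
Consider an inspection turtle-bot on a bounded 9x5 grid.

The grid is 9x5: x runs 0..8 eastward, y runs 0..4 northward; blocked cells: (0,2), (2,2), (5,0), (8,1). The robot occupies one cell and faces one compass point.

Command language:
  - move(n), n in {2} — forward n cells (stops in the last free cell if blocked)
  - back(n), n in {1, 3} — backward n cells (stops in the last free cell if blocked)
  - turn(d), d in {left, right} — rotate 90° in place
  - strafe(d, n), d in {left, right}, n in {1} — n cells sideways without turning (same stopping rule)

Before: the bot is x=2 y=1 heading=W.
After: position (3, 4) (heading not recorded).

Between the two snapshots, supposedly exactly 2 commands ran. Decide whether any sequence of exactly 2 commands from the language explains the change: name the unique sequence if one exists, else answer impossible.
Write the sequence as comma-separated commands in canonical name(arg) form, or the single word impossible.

no 2-step route produces this change.

impossible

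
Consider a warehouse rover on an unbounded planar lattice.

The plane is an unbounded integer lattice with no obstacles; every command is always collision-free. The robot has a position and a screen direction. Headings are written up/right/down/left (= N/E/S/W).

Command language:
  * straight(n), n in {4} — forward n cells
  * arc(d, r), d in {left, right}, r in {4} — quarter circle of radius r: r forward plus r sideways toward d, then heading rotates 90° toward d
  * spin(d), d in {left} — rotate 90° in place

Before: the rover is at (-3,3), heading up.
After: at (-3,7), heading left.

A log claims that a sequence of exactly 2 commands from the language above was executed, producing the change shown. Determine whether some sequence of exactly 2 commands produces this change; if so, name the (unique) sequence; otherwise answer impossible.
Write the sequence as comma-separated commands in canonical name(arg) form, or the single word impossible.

key: order matters: swapping straight(4) and spin(left) lands elsewhere
begin: at (-3,3), heading up
[1] after straight(4): at (-3,7), heading up
[2] after spin(left): at (-3,7), heading left
no other 2-command option fits: unique.

straight(4), spin(left)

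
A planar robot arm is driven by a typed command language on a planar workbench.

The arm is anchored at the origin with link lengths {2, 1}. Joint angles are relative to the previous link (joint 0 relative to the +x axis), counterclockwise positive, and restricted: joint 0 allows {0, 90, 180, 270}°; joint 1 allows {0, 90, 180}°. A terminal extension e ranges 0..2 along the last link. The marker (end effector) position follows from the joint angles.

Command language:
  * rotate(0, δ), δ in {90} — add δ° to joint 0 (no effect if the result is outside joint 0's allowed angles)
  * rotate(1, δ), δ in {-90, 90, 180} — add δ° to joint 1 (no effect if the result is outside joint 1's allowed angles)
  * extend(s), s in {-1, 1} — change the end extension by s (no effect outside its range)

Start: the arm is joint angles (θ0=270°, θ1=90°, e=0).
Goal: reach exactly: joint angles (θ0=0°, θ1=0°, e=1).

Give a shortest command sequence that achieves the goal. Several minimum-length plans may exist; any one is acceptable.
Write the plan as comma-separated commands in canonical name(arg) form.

t0: joint angles (θ0=270°, θ1=90°, e=0)
t=1 rotate(1, -90) ⇒ joint angles (θ0=270°, θ1=0°, e=0)
t=2 rotate(0, 90) ⇒ joint angles (θ0=0°, θ1=0°, e=0)
t=3 extend(1) ⇒ joint angles (θ0=0°, θ1=0°, e=1)
minimal: 3 command(s), checked below 3.

rotate(1, -90), rotate(0, 90), extend(1)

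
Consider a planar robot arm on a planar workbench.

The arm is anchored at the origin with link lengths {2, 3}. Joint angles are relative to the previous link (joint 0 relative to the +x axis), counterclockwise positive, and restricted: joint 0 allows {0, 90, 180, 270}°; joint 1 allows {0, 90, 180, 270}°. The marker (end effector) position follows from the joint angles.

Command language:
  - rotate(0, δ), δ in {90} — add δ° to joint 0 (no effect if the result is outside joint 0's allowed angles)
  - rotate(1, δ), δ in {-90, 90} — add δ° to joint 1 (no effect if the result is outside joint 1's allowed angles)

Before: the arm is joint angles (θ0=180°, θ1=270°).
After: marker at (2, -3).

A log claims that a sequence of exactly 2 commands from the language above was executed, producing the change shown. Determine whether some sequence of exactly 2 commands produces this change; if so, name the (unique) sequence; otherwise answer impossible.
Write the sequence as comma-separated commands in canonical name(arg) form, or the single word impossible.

t0: joint angles (θ0=180°, θ1=270°)
[1] after rotate(0, 90): joint angles (θ0=270°, θ1=270°)
[2] after rotate(0, 90): joint angles (θ0=0°, θ1=270°)
uniquely the one of 9 2-step routes that fits.

rotate(0, 90), rotate(0, 90)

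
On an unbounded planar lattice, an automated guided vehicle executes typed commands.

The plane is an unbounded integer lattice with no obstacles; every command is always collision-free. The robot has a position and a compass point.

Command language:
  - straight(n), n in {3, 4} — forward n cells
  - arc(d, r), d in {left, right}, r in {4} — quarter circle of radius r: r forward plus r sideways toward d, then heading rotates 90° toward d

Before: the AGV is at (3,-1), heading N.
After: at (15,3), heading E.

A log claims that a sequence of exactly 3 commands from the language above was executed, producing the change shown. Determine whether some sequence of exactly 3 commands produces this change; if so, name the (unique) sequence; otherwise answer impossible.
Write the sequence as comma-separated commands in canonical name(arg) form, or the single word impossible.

key: position moved to (15,3) AND the heading swung to E — translation plus rotation needed
initial: at (3,-1), heading N
step 1 (arc(right, 4)): at (7,3), heading E
step 2 (straight(4)): at (11,3), heading E
step 3 (straight(4)): at (15,3), heading E
all 64 alternatives checked — unique.

arc(right, 4), straight(4), straight(4)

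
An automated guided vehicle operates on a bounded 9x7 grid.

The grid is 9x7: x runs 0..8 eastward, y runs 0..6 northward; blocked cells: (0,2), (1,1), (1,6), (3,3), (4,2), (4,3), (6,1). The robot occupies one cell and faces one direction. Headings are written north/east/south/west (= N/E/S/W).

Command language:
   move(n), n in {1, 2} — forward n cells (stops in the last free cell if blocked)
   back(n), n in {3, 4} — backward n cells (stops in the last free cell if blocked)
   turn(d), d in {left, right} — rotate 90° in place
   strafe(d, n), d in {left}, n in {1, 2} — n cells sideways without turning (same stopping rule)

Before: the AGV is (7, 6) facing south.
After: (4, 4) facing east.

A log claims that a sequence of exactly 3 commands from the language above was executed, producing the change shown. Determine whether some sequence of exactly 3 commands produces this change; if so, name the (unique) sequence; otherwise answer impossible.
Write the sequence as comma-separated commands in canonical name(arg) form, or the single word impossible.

key: cell and facing (now E) both changed — the 3 commands mix motion and turning
begin: (7, 6) facing south
step 1 (move(2)): (7, 4) facing south
step 2 (turn(left)): (7, 4) facing east
step 3 (back(3)): (4, 4) facing east
no other 3-command option fits: unique.

move(2), turn(left), back(3)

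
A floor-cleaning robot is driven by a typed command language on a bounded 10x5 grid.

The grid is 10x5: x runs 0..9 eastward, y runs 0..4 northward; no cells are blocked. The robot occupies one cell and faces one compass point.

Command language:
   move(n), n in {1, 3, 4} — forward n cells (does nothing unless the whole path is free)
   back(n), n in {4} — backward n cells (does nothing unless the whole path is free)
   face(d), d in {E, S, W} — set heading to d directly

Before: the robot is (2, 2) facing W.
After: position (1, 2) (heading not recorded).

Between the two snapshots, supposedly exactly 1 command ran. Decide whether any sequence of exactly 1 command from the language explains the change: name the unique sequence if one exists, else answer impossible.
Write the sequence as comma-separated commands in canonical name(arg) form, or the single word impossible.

initial: (2, 2) facing W
t=1 move(1) ⇒ (1, 2) facing W
uniquely the one of 7 1-step routes that fits.

move(1)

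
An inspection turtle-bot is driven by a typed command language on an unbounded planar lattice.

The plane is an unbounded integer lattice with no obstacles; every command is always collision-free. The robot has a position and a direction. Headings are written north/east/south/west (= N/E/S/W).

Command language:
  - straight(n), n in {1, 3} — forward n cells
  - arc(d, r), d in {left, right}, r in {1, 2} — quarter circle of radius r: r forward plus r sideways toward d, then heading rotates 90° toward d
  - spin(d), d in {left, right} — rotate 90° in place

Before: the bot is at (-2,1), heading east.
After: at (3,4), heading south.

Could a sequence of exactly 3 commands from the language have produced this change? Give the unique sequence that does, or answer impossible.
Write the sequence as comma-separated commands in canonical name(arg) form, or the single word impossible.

arc(left, 2), arc(right, 2), arc(right, 1)

key: running arc(right, 1) before arc(left, 2) would end elsewhere — order is forced
start: at (-2,1), heading east
[1] after arc(left, 2): at (0,3), heading north
[2] after arc(right, 2): at (2,5), heading east
[3] after arc(right, 1): at (3,4), heading south
all 512 alternatives checked — unique.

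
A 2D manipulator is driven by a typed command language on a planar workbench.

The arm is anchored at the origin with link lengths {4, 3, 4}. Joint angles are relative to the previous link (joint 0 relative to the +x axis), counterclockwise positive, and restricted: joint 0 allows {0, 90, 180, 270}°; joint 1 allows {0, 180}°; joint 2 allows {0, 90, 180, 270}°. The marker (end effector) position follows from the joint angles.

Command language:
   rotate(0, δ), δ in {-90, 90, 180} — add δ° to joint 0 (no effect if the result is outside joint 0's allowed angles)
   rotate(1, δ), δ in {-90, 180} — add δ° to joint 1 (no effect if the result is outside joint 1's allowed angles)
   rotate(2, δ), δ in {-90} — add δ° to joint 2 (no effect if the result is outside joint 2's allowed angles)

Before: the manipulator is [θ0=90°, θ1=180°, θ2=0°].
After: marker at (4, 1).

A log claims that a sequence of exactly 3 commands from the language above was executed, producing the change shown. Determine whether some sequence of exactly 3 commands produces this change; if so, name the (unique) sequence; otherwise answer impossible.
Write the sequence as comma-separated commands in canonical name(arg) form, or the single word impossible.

rotate(2, -90), rotate(2, -90), rotate(2, -90)

t0: [θ0=90°, θ1=180°, θ2=0°]
t=1 rotate(2, -90) ⇒ [θ0=90°, θ1=180°, θ2=270°]
t=2 rotate(2, -90) ⇒ [θ0=90°, θ1=180°, θ2=180°]
t=3 rotate(2, -90) ⇒ [θ0=90°, θ1=180°, θ2=90°]
uniquely the one of 216 3-step routes that fits.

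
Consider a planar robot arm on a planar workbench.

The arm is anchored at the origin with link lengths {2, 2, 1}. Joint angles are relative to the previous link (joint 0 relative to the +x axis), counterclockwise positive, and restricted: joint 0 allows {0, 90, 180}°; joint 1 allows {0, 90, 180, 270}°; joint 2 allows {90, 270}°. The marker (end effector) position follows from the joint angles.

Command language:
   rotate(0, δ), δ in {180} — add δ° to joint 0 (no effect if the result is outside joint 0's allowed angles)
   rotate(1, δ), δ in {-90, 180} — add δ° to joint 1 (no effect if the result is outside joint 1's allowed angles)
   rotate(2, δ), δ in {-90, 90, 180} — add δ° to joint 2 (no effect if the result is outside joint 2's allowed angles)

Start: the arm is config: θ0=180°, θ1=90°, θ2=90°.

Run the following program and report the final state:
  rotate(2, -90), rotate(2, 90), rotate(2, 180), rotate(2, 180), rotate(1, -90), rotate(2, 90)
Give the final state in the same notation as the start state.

from: config: θ0=180°, θ1=90°, θ2=90°
[1] after rotate(2, -90): config: θ0=180°, θ1=90°, θ2=90°
[2] after rotate(2, 90): config: θ0=180°, θ1=90°, θ2=90°
[3] after rotate(2, 180): config: θ0=180°, θ1=90°, θ2=270°
[4] after rotate(2, 180): config: θ0=180°, θ1=90°, θ2=90°
[5] after rotate(1, -90): config: θ0=180°, θ1=0°, θ2=90°
[6] after rotate(2, 90): config: θ0=180°, θ1=0°, θ2=90°

config: θ0=180°, θ1=0°, θ2=90°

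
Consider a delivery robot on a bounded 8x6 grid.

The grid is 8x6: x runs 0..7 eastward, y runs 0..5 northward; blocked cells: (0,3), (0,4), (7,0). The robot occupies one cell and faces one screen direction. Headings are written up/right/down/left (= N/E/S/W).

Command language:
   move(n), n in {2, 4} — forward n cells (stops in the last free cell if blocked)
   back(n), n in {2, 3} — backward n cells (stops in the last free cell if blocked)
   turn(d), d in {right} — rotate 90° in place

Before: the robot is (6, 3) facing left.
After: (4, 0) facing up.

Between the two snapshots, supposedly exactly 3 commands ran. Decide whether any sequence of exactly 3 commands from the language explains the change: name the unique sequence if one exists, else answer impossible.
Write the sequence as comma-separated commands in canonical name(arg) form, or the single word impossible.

key: order matters: swapping move(2) and back(3) lands elsewhere
begin: (6, 3) facing left
step 1 (move(2)): (4, 3) facing left
step 2 (turn(right)): (4, 3) facing up
step 3 (back(3)): (4, 0) facing up
no rival 3-sequence matches.

move(2), turn(right), back(3)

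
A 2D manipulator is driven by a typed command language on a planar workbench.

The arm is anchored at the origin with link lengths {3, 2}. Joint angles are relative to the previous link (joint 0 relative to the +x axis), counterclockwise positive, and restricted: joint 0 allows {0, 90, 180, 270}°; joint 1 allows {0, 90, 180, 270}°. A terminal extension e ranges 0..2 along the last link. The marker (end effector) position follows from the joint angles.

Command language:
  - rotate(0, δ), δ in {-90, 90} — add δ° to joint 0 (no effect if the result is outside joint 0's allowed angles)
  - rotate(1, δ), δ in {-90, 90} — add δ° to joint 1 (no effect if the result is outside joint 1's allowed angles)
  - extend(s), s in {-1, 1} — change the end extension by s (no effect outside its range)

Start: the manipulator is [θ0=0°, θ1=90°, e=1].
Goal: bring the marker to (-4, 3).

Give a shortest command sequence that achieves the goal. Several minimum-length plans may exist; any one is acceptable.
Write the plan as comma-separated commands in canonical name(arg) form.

start: [θ0=0°, θ1=90°, e=1]
step 1 (extend(1)): [θ0=0°, θ1=90°, e=2]
step 2 (rotate(0, 90)): [θ0=90°, θ1=90°, e=2]
shorter routes all fall short; 2 is best.

extend(1), rotate(0, 90)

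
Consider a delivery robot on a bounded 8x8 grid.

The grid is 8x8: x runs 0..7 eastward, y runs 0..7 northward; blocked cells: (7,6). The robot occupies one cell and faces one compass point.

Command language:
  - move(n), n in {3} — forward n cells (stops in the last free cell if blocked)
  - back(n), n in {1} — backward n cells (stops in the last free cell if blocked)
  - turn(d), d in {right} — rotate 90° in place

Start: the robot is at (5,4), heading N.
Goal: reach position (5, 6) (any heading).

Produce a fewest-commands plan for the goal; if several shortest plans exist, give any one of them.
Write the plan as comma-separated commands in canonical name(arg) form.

back(1), move(3)

initial: at (5,4), heading N
step 1 (back(1)): at (5,3), heading N
step 2 (move(3)): at (5,6), heading N
shorter routes all fall short; 2 is best.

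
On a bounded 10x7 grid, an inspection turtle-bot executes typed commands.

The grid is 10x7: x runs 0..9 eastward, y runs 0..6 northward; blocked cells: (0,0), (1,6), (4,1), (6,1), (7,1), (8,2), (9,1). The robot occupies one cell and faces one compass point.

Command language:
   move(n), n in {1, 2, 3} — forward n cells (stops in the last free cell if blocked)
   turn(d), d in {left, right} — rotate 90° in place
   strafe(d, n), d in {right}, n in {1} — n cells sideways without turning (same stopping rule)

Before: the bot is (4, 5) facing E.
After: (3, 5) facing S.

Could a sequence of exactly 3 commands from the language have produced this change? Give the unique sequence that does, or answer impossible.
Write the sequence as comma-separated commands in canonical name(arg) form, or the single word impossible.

impossible

all 216 sequences checked — none match.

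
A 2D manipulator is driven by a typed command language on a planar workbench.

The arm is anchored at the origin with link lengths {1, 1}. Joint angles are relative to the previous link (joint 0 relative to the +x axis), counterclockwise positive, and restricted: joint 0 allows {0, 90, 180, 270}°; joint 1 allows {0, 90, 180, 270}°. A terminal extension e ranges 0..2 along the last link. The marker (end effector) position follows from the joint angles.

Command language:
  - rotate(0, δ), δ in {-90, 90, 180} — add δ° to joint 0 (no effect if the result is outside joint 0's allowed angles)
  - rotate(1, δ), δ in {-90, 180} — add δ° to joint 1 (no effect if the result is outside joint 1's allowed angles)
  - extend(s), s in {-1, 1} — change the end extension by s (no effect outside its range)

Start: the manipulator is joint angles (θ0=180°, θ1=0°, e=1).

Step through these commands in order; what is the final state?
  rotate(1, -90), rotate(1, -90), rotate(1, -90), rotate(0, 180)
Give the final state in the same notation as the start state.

t0: joint angles (θ0=180°, θ1=0°, e=1)
t=1 rotate(1, -90) ⇒ joint angles (θ0=180°, θ1=270°, e=1)
t=2 rotate(1, -90) ⇒ joint angles (θ0=180°, θ1=180°, e=1)
t=3 rotate(1, -90) ⇒ joint angles (θ0=180°, θ1=90°, e=1)
t=4 rotate(0, 180) ⇒ joint angles (θ0=0°, θ1=90°, e=1)

joint angles (θ0=0°, θ1=90°, e=1)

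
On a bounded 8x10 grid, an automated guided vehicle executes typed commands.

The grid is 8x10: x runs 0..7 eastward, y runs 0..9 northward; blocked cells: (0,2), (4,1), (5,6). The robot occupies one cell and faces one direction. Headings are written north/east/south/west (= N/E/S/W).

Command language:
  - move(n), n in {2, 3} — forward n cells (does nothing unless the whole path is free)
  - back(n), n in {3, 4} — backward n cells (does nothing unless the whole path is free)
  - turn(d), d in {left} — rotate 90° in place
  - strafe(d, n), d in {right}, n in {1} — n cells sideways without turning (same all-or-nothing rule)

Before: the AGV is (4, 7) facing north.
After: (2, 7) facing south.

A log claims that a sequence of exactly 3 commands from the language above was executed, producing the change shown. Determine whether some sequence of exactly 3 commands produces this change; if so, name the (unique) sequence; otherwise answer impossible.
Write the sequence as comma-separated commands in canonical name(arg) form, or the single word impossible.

turn(left), move(2), turn(left)

key: cell and facing (now S) both changed — the 3 commands mix motion and turning
t0: (4, 7) facing north
t=1 turn(left) ⇒ (4, 7) facing west
t=2 move(2) ⇒ (2, 7) facing west
t=3 turn(left) ⇒ (2, 7) facing south
uniquely the one of 216 3-step routes that fits.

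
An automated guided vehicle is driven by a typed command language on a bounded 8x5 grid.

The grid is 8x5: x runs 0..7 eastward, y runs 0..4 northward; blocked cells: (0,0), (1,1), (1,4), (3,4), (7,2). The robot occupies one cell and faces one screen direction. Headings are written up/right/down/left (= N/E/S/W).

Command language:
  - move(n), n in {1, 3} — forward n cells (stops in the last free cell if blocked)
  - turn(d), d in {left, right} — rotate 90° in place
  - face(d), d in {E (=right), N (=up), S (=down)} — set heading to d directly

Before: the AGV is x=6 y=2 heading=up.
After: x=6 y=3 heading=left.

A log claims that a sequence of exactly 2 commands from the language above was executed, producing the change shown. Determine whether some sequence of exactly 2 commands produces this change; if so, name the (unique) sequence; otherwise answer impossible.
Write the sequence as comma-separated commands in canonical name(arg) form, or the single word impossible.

move(1), turn(left)

key: position moved to (6,3) AND the heading swung to W — translation plus rotation needed
initial: x=6 y=2 heading=up
[1] after move(1): x=6 y=3 heading=up
[2] after turn(left): x=6 y=3 heading=left
no other 2-command option fits: unique.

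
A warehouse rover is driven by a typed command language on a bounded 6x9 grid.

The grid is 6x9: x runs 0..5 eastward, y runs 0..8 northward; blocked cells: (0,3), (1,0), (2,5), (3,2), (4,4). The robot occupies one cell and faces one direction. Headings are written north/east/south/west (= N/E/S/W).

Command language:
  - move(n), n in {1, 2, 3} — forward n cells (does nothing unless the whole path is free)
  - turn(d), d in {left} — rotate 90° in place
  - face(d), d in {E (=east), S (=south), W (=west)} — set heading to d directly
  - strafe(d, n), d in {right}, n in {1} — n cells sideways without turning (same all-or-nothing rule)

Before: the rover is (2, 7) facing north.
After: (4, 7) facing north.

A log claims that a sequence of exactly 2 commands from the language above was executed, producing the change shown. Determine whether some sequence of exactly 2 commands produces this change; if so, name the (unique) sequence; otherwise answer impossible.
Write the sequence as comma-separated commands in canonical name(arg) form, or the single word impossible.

strafe(right, 1), strafe(right, 1)

key: still facing N at the end — nothing in the sequence rotates
from: (2, 7) facing north
t=1 strafe(right, 1) ⇒ (3, 7) facing north
t=2 strafe(right, 1) ⇒ (4, 7) facing north
no rival 2-sequence matches.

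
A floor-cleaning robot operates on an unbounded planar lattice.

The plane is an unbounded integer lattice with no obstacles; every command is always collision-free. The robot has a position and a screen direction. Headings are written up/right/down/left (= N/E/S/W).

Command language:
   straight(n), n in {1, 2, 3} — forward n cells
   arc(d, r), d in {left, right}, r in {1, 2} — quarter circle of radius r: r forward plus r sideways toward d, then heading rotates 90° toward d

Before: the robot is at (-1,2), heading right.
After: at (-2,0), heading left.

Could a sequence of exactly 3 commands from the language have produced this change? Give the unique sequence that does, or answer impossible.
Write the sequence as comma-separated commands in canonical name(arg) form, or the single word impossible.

arc(right, 1), arc(right, 1), straight(1)

key: running straight(1) before arc(right, 1) would end elsewhere — order is forced
begin: at (-1,2), heading right
[1] after arc(right, 1): at (0,1), heading down
[2] after arc(right, 1): at (-1,0), heading left
[3] after straight(1): at (-2,0), heading left
uniquely the one of 343 3-step routes that fits.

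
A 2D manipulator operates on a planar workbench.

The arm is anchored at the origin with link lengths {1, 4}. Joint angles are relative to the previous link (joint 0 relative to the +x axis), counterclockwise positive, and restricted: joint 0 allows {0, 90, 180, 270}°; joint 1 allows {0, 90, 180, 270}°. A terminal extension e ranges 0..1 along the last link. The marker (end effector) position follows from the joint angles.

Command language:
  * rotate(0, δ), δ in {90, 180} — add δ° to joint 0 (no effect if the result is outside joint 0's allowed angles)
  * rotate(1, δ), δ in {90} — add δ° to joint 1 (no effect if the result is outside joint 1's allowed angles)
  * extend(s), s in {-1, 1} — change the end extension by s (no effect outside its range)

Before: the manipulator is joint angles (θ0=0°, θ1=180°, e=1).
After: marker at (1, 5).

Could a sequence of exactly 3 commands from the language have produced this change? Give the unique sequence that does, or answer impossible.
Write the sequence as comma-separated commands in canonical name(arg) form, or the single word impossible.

begin: joint angles (θ0=0°, θ1=180°, e=1)
t=1 rotate(1, 90) ⇒ joint angles (θ0=0°, θ1=270°, e=1)
t=2 rotate(1, 90) ⇒ joint angles (θ0=0°, θ1=0°, e=1)
t=3 rotate(1, 90) ⇒ joint angles (θ0=0°, θ1=90°, e=1)
no rival 3-sequence matches.

rotate(1, 90), rotate(1, 90), rotate(1, 90)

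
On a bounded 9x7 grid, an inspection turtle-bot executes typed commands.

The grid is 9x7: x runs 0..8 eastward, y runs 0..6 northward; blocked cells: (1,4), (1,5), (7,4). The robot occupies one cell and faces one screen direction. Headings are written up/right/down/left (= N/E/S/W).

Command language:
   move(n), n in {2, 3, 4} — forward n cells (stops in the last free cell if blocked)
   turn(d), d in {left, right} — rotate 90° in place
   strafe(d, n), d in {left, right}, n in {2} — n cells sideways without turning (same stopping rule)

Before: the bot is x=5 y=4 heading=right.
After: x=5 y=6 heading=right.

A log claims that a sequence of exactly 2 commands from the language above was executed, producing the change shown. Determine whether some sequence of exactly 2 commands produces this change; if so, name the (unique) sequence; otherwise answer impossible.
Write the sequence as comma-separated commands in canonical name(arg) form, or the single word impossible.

key: still facing E at the end — nothing in the sequence rotates
t0: x=5 y=4 heading=right
1. strafe(left, 2) → x=5 y=6 heading=right
2. strafe(left, 2) → x=5 y=6 heading=right
no rival 2-sequence matches.

strafe(left, 2), strafe(left, 2)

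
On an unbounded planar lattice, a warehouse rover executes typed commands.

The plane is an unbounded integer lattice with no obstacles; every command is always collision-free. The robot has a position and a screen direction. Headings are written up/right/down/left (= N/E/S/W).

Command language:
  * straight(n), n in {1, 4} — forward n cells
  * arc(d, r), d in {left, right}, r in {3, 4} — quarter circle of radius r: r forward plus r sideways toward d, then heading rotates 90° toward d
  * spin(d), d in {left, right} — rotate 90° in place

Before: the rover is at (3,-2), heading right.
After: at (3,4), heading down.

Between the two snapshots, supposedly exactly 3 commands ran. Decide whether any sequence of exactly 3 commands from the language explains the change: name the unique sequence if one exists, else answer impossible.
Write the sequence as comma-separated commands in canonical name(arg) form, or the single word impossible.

key: order matters: swapping arc(left, 3) and spin(left) lands elsewhere
begin: at (3,-2), heading right
step 1 (arc(left, 3)): at (6,1), heading up
step 2 (arc(left, 3)): at (3,4), heading left
step 3 (spin(left)): at (3,4), heading down
uniquely the one of 512 3-step routes that fits.

arc(left, 3), arc(left, 3), spin(left)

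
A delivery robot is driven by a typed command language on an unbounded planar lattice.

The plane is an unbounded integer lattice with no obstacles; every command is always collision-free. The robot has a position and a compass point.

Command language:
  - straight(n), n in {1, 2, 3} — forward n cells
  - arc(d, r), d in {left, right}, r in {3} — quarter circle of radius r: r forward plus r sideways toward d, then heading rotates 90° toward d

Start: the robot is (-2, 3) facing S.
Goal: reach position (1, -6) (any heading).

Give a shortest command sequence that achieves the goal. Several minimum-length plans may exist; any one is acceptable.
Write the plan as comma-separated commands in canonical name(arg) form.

from: (-2, 3) facing S
[1] after arc(left, 3): (1, 0) facing E
[2] after arc(right, 3): (4, -3) facing S
[3] after arc(right, 3): (1, -6) facing W
minimal: 3 command(s), checked below 3.

arc(left, 3), arc(right, 3), arc(right, 3)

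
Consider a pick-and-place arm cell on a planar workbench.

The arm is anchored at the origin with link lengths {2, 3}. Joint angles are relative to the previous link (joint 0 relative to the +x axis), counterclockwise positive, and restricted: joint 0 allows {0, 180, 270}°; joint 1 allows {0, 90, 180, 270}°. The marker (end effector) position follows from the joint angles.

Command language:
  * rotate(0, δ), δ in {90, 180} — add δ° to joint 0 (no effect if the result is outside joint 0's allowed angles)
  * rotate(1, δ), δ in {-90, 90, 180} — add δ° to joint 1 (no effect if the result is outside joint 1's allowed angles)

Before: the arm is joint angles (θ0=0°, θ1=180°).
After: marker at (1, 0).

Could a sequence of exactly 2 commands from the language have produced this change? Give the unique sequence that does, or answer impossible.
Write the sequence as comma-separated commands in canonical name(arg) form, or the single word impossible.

rotate(0, 90), rotate(0, 180)

key: running rotate(0, 180) before rotate(0, 90) would end elsewhere — order is forced
initial: joint angles (θ0=0°, θ1=180°)
[1] after rotate(0, 90): joint angles (θ0=0°, θ1=180°)
[2] after rotate(0, 180): joint angles (θ0=180°, θ1=180°)
uniquely the one of 25 2-step routes that fits.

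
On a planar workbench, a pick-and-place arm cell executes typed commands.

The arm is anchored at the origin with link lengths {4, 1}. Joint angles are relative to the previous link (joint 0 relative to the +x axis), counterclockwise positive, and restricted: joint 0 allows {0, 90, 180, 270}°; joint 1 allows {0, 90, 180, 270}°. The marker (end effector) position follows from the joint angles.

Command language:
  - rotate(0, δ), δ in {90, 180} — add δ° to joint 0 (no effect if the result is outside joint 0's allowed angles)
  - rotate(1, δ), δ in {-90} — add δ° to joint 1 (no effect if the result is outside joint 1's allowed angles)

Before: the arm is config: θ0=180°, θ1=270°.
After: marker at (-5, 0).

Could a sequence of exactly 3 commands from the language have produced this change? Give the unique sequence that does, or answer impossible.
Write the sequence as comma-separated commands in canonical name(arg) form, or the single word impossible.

rotate(1, -90), rotate(1, -90), rotate(1, -90)

from: config: θ0=180°, θ1=270°
1. rotate(1, -90) → config: θ0=180°, θ1=180°
2. rotate(1, -90) → config: θ0=180°, θ1=90°
3. rotate(1, -90) → config: θ0=180°, θ1=0°
uniquely the one of 27 3-step routes that fits.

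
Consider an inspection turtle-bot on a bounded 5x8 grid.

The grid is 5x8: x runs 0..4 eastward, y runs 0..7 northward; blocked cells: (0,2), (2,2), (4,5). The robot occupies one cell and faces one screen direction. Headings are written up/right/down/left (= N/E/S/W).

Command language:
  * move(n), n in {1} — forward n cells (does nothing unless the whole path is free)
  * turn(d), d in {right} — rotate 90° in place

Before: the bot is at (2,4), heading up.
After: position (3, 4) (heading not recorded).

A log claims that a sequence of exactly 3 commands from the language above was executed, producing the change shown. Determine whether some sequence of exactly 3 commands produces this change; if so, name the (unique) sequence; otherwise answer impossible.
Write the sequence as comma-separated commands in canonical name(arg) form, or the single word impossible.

turn(right), move(1), turn(right)

initial: at (2,4), heading up
step 1 (turn(right)): at (2,4), heading right
step 2 (move(1)): at (3,4), heading right
step 3 (turn(right)): at (3,4), heading down
uniquely the one of 8 3-step routes that fits.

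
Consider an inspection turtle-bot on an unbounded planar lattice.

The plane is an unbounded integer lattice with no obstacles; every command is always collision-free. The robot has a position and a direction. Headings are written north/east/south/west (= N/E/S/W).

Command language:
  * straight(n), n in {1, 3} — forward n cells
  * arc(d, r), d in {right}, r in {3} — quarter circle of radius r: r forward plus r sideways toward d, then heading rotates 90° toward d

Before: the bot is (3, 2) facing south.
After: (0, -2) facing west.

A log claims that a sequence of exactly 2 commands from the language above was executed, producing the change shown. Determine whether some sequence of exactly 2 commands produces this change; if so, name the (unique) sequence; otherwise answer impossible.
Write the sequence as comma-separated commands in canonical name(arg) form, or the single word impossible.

key: order matters: swapping straight(1) and arc(right, 3) lands elsewhere
from: (3, 2) facing south
t=1 straight(1) ⇒ (3, 1) facing south
t=2 arc(right, 3) ⇒ (0, -2) facing west
no rival 2-sequence matches.

straight(1), arc(right, 3)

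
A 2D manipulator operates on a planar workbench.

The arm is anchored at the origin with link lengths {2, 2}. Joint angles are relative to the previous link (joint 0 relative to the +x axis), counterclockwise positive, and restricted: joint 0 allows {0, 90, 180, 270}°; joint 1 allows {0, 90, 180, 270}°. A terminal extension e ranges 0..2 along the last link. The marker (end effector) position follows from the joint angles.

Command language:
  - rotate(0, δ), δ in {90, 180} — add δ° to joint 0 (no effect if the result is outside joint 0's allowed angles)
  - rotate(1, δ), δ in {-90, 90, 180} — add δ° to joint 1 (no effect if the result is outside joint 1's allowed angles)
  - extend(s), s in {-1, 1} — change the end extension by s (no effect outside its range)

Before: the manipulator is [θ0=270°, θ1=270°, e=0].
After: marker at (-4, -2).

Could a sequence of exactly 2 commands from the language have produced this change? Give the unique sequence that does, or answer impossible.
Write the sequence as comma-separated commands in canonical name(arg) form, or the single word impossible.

begin: [θ0=270°, θ1=270°, e=0]
[1] after extend(1): [θ0=270°, θ1=270°, e=1]
[2] after extend(1): [θ0=270°, θ1=270°, e=2]
no other 2-command option fits: unique.

extend(1), extend(1)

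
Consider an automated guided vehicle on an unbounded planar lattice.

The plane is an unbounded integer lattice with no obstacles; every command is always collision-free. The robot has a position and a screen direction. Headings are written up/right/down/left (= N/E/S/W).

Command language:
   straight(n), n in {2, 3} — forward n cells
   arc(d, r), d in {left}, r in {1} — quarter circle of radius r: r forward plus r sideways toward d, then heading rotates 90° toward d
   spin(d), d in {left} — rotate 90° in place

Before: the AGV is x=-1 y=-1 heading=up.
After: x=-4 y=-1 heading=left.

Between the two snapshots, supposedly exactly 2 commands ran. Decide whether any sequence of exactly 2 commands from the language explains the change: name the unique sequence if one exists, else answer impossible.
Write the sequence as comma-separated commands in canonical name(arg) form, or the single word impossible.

key: running straight(3) before spin(left) would end elsewhere — order is forced
from: x=-1 y=-1 heading=up
1. spin(left) → x=-1 y=-1 heading=left
2. straight(3) → x=-4 y=-1 heading=left
all 16 alternatives checked — unique.

spin(left), straight(3)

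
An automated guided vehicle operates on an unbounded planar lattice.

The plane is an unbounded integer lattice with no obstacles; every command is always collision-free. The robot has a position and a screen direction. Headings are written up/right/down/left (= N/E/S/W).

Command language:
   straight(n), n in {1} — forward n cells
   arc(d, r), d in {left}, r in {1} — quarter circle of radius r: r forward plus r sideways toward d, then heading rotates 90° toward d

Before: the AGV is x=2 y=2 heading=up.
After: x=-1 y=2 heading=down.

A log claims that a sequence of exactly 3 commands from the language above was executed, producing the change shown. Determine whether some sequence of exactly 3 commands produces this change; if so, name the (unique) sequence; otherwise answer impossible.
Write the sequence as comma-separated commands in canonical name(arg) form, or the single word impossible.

key: position moved to (-1,2) AND the heading swung to S — translation plus rotation needed
start: x=2 y=2 heading=up
[1] after arc(left, 1): x=1 y=3 heading=left
[2] after straight(1): x=0 y=3 heading=left
[3] after arc(left, 1): x=-1 y=2 heading=down
no other 3-command option fits: unique.

arc(left, 1), straight(1), arc(left, 1)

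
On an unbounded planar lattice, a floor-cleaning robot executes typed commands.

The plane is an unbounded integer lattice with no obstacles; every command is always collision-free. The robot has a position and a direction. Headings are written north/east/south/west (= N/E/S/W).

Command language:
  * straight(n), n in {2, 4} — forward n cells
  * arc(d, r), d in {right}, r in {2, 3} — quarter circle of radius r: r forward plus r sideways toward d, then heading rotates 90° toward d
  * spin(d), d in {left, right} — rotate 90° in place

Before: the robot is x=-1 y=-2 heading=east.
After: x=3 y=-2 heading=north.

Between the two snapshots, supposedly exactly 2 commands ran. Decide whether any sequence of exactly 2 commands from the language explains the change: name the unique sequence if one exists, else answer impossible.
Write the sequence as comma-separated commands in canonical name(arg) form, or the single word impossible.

straight(4), spin(left)

key: position moved to (3,-2) AND the heading swung to N — translation plus rotation needed
initial: x=-1 y=-2 heading=east
1. straight(4) → x=3 y=-2 heading=east
2. spin(left) → x=3 y=-2 heading=north
no other 2-command option fits: unique.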